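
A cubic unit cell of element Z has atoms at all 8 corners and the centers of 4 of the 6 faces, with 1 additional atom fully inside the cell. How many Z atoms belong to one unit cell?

4

Corner atoms are shared by 8 cells (1/8 each), face atoms by 2 (1/2 each), interior atoms are unshared.
Net atoms = 8 × 1/8 + 4 × 1/2 + 1 = 1 + 2 + 1 = 4.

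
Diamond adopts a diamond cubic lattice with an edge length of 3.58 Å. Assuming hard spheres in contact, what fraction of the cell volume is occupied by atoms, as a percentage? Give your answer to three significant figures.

In a diamond cubic lattice nearest neighbors lie along the body diagonal with √3·a = 8r, so r = 0.2165a = 0.7751 Å.
Packing fraction = Z·(4/3)πr³ / a³ = 8 × (4/3)π × (0.7751)³ / (3.58)³ = 0.3401 = 34.0%.

34.0%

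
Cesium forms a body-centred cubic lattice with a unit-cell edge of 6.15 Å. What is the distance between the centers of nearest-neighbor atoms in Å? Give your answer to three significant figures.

5.33 Å

In a BCC structure, atoms touch along the body diagonal, so √3·a = 4r; the nearest-neighbor distance equals 2r = 0.8660·a.
d = 0.8660 × 6.15 = 5.33 Å.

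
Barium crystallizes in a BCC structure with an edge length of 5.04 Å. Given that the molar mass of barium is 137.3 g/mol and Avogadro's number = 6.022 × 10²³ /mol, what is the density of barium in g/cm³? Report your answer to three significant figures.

A BCC unit cell contains Z = 2 atoms.
Cell volume: a³ = (5.04 Å)³ = (5.040 × 10^-8 cm)³ = 1.280 × 10^-22 cm³.
ρ = Z·M/(N_A·a³) = 2 × 137.3 / (6.022 × 10²³ × 1.280 × 10^-22) = 3.562 g/cm³.

3.56 g/cm³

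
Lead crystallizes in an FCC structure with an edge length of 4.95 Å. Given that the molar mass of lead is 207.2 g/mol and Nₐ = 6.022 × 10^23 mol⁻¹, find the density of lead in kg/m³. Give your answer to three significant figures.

11300 kg/m³

An FCC unit cell contains Z = 4 atoms.
Cell volume: a³ = (4.95 Å)³ = (4.950 × 10^-8 cm)³ = 1.213 × 10^-22 cm³.
ρ = Z·M/(N_A·a³) = 4 × 207.2 / (6.022 × 10²³ × 1.213 × 10^-22) = 11.35 g/cm³ = 11300 kg/m³.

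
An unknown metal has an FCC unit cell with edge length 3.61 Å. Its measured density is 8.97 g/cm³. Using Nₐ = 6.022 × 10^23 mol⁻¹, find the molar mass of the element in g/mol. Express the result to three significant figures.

An FCC cell has Z = 4 atoms; a = 3.610 × 10^-8 cm.
M = ρ·N_A·a³/Z = 8.97 × 6.022 × 10²³ × 4.705 × 10^-23 / 4 = 63.5 g/mol.

63.5 g/mol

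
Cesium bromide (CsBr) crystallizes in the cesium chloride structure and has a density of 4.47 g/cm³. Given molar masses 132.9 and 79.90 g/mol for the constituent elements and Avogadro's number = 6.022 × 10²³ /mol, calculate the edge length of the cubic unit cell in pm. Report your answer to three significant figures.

429 pm

M(CsBr) = 212.8 g/mol; Z = 1 formula unit per cell.
a³ = Z·M/(N_A·ρ) = 1 × 212.8 / (6.022 × 10²³ × 4.47) = 7.905 × 10^-23 cm³, so a = 4.292 × 10^-8 cm = 429 pm.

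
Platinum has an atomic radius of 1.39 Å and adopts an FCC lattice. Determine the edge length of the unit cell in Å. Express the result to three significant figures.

3.93 Å

In an FCC lattice, atoms touch along the face diagonal, so √2·a = 4r.
a = 4r/√2 = 4 × 1.39 / 1.4142 = 3.93 Å.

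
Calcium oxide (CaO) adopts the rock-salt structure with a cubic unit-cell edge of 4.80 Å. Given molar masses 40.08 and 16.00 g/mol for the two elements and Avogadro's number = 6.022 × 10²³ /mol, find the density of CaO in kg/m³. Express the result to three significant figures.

3370 kg/m³

The rock-salt structure contains Z = 4 formula units per cell; M(CaO) = 40.08 + 16.00 = 56.08 g/mol.
a³ = (4.800 × 10^-8 cm)³ = 1.106 × 10^-22 cm³.
ρ = 4 × 56.08 / (6.022 × 10²³ × 1.106 × 10^-22) = 3.368 g/cm³ = 3370 kg/m³.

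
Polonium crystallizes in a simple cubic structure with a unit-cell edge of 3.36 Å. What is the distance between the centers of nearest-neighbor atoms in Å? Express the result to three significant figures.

3.36 Å

In a simple cubic structure, atoms touch along the cell edge, so a = 2r; the nearest-neighbor distance equals 2r = 1.000·a.
d = 1.000 × 3.36 = 3.36 Å.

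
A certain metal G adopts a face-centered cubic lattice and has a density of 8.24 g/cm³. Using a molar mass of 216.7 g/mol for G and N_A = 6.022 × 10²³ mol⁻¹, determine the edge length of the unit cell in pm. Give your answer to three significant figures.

With Z = 4 atoms per FCC cell, a³ = Z·M/(N_A·ρ) = 4 × 216.7 / (6.022 × 10²³ × 8.240 g/cm³) = 1.747 × 10^-22 cm³.
a = (1.747 × 10^-22)^(1/3) = 5.590 × 10^-8 cm = 559 pm.

559 pm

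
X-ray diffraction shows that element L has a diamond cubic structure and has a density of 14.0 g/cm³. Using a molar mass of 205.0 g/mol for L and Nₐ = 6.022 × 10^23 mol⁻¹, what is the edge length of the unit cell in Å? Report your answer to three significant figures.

With Z = 8 atoms per diamond cubic cell, a³ = Z·M/(N_A·ρ) = 8 × 205.0 / (6.022 × 10²³ × 14.00 g/cm³) = 1.945 × 10^-22 cm³.
a = (1.945 × 10^-22)^(1/3) = 5.794 × 10^-8 cm = 5.79 Å.

5.79 Å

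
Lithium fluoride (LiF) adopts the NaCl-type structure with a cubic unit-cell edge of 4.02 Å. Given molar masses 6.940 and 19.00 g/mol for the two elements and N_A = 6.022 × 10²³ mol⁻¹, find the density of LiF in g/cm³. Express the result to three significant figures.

2.65 g/cm³

The NaCl-type structure contains Z = 4 formula units per cell; M(LiF) = 6.940 + 19.00 = 25.94 g/mol.
a³ = (4.020 × 10^-8 cm)³ = 6.496 × 10^-23 cm³.
ρ = 4 × 25.94 / (6.022 × 10²³ × 6.496 × 10^-23) = 2.652 g/cm³.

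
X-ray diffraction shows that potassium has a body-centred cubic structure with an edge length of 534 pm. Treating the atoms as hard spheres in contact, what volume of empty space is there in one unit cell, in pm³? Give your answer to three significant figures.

In a BCC lattice atoms touch along the body diagonal, so √3·a = 4r, so r = 0.4330a = 231.2 pm.
V_cell = a³ = 1.523 × 10^8 pm³; V_atoms = 2 × (4/3)πr³ = 1.036 × 10^8 pm³.
Empty space = 1.523 × 10^8 − 1.036 × 10^8 = 4.87 × 10^7 pm³.

4.87 × 10^7 pm³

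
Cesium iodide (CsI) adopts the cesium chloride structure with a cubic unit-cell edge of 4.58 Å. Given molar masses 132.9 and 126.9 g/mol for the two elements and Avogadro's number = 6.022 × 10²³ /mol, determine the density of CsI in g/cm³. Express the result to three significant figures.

The cesium chloride structure contains Z = 1 formula unit per cell; M(CsI) = 132.9 + 126.9 = 259.8 g/mol.
a³ = (4.580 × 10^-8 cm)³ = 9.607 × 10^-23 cm³.
ρ = 1 × 259.8 / (6.022 × 10²³ × 9.607 × 10^-23) = 4.491 g/cm³.

4.49 g/cm³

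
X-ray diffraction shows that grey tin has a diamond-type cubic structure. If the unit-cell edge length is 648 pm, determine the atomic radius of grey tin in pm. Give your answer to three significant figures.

140 pm

In a diamond cubic lattice, nearest neighbors lie along the body diagonal with √3·a = 8r.
r = √3·a/8 = 1.7321 × 648 / 8 = 140 pm.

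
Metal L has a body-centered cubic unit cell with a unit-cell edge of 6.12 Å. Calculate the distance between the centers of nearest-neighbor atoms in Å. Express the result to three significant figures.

5.30 Å

In a BCC structure, atoms touch along the body diagonal, so √3·a = 4r; the nearest-neighbor distance equals 2r = 0.8660·a.
d = 0.8660 × 6.12 = 5.30 Å.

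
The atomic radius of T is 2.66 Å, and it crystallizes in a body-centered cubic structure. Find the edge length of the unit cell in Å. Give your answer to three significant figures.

6.14 Å

In a BCC lattice, atoms touch along the body diagonal, so √3·a = 4r.
a = 4r/√3 = 4 × 2.66 / 1.7321 = 6.14 Å.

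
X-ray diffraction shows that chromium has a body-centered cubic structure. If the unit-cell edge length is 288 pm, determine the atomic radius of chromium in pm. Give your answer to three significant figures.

In a BCC lattice, atoms touch along the body diagonal, so √3·a = 4r.
r = √3·a/4 = 1.7321 × 288 / 4 = 125 pm.

125 pm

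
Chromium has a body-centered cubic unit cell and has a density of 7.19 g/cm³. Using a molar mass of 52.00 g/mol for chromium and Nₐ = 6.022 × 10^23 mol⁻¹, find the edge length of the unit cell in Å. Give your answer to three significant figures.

With Z = 2 atoms per BCC cell, a³ = Z·M/(N_A·ρ) = 2 × 52.00 / (6.022 × 10²³ × 7.190 g/cm³) = 2.402 × 10^-23 cm³.
a = (2.402 × 10^-23)^(1/3) = 2.885 × 10^-8 cm = 2.89 Å.

2.89 Å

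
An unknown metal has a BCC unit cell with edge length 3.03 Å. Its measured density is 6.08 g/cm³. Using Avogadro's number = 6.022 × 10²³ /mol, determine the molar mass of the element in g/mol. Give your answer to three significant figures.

A BCC cell has Z = 2 atoms; a = 3.030 × 10^-8 cm.
M = ρ·N_A·a³/Z = 6.08 × 6.022 × 10²³ × 2.782 × 10^-23 / 2 = 50.9 g/mol.

50.9 g/mol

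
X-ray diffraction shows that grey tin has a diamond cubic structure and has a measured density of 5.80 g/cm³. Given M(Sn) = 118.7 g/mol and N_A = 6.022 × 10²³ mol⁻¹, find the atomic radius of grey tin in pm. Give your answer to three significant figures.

For a diamond cubic cell (Z = 8), a³ = Z·M/(N_A·ρ) = 8 × 118.7 / (6.022 × 10²³ × 5.800) = 2.719 × 10^-22 cm³, so a = 6.478 × 10^-8 cm = 647.8 pm.
Nearest neighbors lie along the body diagonal with √3·a = 8r, so r = 0.2165 × a = 140 pm.

140 pm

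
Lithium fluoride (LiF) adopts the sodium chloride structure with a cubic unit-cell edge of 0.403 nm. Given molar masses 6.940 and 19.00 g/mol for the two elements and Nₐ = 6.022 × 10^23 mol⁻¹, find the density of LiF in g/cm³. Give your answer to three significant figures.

2.63 g/cm³

The sodium chloride structure contains Z = 4 formula units per cell; M(LiF) = 6.940 + 19.00 = 25.94 g/mol.
a³ = (4.030 × 10^-8 cm)³ = 6.545 × 10^-23 cm³.
ρ = 4 × 25.94 / (6.022 × 10²³ × 6.545 × 10^-23) = 2.633 g/cm³.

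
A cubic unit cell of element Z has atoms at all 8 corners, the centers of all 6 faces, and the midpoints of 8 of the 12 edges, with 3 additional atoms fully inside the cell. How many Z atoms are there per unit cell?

9

Corner atoms are shared by 8 cells (1/8 each), face atoms by 2 (1/2 each), edge atoms by 4 (1/4 each), interior atoms are unshared.
Net atoms = 8 × 1/8 + 6 × 1/2 + 8 × 1/4 + 3 = 1 + 3 + 2 + 3 = 9.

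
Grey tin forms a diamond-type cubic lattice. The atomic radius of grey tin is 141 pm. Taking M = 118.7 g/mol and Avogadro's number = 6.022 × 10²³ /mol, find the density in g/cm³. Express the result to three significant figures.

5.71 g/cm³

In a diamond cubic lattice, nearest neighbors lie along the body diagonal with √3·a = 8r, giving a = 651.3 pm = 6.513 × 10^-8 cm.
With Z = 8, ρ = Z·M/(N_A·a³) = 8 × 118.7 / (6.022 × 10²³ × 2.762 × 10^-22) = 5.709 g/cm³.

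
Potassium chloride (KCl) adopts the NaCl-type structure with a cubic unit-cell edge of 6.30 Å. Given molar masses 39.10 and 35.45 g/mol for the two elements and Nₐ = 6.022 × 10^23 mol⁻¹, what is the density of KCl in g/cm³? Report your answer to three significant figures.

1.98 g/cm³

The NaCl-type structure contains Z = 4 formula units per cell; M(KCl) = 39.10 + 35.45 = 74.55 g/mol.
a³ = (6.300 × 10^-8 cm)³ = 2.500 × 10^-22 cm³.
ρ = 4 × 74.55 / (6.022 × 10²³ × 2.500 × 10^-22) = 1.980 g/cm³.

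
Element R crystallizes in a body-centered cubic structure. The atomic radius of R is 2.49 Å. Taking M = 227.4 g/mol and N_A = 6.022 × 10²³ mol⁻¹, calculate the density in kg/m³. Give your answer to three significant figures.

In a BCC lattice, atoms touch along the body diagonal, so √3·a = 4r, giving a = 5.750 Å = 5.750 × 10^-8 cm.
With Z = 2, ρ = Z·M/(N_A·a³) = 2 × 227.4 / (6.022 × 10²³ × 1.901 × 10^-22) = 3.972 g/cm³ = 3970 kg/m³.

3970 kg/m³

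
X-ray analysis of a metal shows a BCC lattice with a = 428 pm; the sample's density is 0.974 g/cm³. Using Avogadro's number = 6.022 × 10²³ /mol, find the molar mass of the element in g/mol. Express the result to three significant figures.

23.0 g/mol

A BCC cell has Z = 2 atoms; a = 4.280 × 10^-8 cm.
M = ρ·N_A·a³/Z = 0.974 × 6.022 × 10²³ × 7.840 × 10^-23 / 2 = 23.0 g/mol.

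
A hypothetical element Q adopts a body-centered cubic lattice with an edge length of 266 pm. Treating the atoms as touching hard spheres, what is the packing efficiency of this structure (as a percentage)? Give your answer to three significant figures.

In a BCC lattice atoms touch along the body diagonal, so √3·a = 4r, so r = 0.4330a = 115.2 pm.
Packing fraction = Z·(4/3)πr³ / a³ = 2 × (4/3)π × (115.2)³ / (266)³ = 0.6802 = 68.0%.

68.0%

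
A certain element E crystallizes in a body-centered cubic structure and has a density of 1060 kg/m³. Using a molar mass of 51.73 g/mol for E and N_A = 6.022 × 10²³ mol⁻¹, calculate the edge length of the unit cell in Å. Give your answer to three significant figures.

5.45 Å

With Z = 2 atoms per BCC cell, a³ = Z·M/(N_A·ρ) = 2 × 51.73 / (6.022 × 10²³ × 1.060 g/cm³) = 1.621 × 10^-22 cm³.
a = (1.621 × 10^-22)^(1/3) = 5.452 × 10^-8 cm = 5.45 Å.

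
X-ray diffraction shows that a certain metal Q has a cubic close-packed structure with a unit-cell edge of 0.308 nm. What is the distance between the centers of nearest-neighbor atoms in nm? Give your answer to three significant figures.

In an FCC structure, atoms touch along the face diagonal, so √2·a = 4r; the nearest-neighbor distance equals 2r = 0.7071·a.
d = 0.7071 × 0.308 = 0.218 nm.

0.218 nm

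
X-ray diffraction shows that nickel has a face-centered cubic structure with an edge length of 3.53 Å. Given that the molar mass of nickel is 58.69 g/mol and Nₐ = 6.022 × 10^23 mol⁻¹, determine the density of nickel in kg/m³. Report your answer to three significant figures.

An FCC unit cell contains Z = 4 atoms.
Cell volume: a³ = (3.53 Å)³ = (3.530 × 10^-8 cm)³ = 4.399 × 10^-23 cm³.
ρ = Z·M/(N_A·a³) = 4 × 58.69 / (6.022 × 10²³ × 4.399 × 10^-23) = 8.863 g/cm³ = 8860 kg/m³.

8860 kg/m³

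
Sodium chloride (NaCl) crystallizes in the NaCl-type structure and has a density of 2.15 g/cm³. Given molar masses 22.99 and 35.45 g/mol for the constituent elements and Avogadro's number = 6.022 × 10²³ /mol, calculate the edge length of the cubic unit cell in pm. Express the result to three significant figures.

M(NaCl) = 58.44 g/mol; Z = 4 formula units per cell.
a³ = Z·M/(N_A·ρ) = 4 × 58.44 / (6.022 × 10²³ × 2.15) = 1.805 × 10^-22 cm³, so a = 5.652 × 10^-8 cm = 565 pm.

565 pm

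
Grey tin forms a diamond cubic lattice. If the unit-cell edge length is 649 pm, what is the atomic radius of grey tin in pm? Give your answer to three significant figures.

In a diamond cubic lattice, nearest neighbors lie along the body diagonal with √3·a = 8r.
r = √3·a/8 = 1.7321 × 649 / 8 = 141 pm.

141 pm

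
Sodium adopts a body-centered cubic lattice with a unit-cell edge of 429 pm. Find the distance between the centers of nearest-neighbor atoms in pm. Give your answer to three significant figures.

372 pm

In a BCC structure, atoms touch along the body diagonal, so √3·a = 4r; the nearest-neighbor distance equals 2r = 0.8660·a.
d = 0.8660 × 429 = 372 pm.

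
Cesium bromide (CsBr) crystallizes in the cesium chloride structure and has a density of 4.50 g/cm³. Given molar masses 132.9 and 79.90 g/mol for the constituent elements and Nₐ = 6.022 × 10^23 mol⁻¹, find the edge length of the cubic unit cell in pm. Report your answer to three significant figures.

M(CsBr) = 212.8 g/mol; Z = 1 formula unit per cell.
a³ = Z·M/(N_A·ρ) = 1 × 212.8 / (6.022 × 10²³ × 4.50) = 7.853 × 10^-23 cm³, so a = 4.282 × 10^-8 cm = 428 pm.

428 pm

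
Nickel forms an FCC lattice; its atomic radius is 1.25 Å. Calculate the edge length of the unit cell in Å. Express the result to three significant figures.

3.54 Å

In an FCC lattice, atoms touch along the face diagonal, so √2·a = 4r.
a = 4r/√2 = 4 × 1.25 / 1.4142 = 3.54 Å.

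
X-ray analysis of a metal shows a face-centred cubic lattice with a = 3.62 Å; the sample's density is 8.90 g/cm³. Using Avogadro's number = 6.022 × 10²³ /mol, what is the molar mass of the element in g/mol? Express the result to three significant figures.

An FCC cell has Z = 4 atoms; a = 3.620 × 10^-8 cm.
M = ρ·N_A·a³/Z = 8.90 × 6.022 × 10²³ × 4.744 × 10^-23 / 4 = 63.6 g/mol.

63.6 g/mol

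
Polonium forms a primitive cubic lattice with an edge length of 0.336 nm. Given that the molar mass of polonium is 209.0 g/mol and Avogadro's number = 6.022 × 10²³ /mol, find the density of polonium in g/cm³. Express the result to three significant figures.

A simple cubic unit cell contains Z = 1 atom.
Cell volume: a³ = (0.336 nm)³ = (3.360 × 10^-8 cm)³ = 3.793 × 10^-23 cm³.
ρ = Z·M/(N_A·a³) = 1 × 209.0 / (6.022 × 10²³ × 3.793 × 10^-23) = 9.149 g/cm³.

9.15 g/cm³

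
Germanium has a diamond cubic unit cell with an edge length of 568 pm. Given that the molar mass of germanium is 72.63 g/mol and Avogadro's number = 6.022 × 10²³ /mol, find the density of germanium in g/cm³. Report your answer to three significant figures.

A diamond cubic unit cell contains Z = 8 atoms.
Cell volume: a³ = (568 pm)³ = (5.680 × 10^-8 cm)³ = 1.833 × 10^-22 cm³.
ρ = Z·M/(N_A·a³) = 8 × 72.63 / (6.022 × 10²³ × 1.833 × 10^-22) = 5.265 g/cm³.

5.27 g/cm³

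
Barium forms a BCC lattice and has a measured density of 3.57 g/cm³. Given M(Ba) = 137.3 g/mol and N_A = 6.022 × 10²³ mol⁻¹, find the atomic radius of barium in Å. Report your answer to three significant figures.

2.18 Å

For a BCC cell (Z = 2), a³ = Z·M/(N_A·ρ) = 2 × 137.3 / (6.022 × 10²³ × 3.570) = 1.277 × 10^-22 cm³, so a = 5.036 × 10^-8 cm = 5.036 Å.
Atoms touch along the body diagonal, so √3·a = 4r, so r = 0.4330 × a = 2.18 Å.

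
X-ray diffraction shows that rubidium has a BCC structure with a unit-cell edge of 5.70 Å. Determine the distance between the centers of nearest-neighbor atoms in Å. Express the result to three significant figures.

In a BCC structure, atoms touch along the body diagonal, so √3·a = 4r; the nearest-neighbor distance equals 2r = 0.8660·a.
d = 0.8660 × 5.70 = 4.94 Å.

4.94 Å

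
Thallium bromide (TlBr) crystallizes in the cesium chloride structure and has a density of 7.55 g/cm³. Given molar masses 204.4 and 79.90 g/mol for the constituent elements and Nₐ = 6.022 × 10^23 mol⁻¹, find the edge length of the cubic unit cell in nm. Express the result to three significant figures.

M(TlBr) = 284.3 g/mol; Z = 1 formula unit per cell.
a³ = Z·M/(N_A·ρ) = 1 × 284.3 / (6.022 × 10²³ × 7.55) = 6.253 × 10^-23 cm³, so a = 3.969 × 10^-8 cm = 0.397 nm.

0.397 nm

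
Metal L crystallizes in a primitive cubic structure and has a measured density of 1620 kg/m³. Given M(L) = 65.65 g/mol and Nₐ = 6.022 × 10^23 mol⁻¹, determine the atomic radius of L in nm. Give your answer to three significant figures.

0.203 nm

For a simple cubic cell (Z = 1), a³ = Z·M/(N_A·ρ) = 1 × 65.65 / (6.022 × 10²³ × 1.620) = 6.729 × 10^-23 cm³, so a = 4.067 × 10^-8 cm = 0.4067 nm.
Atoms touch along the cell edge, so a = 2r, so r = 0.5000 × a = 0.203 nm.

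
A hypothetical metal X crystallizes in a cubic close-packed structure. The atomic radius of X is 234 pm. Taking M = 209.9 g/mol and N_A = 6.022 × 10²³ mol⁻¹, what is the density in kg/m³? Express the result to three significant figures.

4810 kg/m³

In an FCC lattice, atoms touch along the face diagonal, so √2·a = 4r, giving a = 661.9 pm = 6.619 × 10^-8 cm.
With Z = 4, ρ = Z·M/(N_A·a³) = 4 × 209.9 / (6.022 × 10²³ × 2.899 × 10^-22) = 4.809 g/cm³ = 4810 kg/m³.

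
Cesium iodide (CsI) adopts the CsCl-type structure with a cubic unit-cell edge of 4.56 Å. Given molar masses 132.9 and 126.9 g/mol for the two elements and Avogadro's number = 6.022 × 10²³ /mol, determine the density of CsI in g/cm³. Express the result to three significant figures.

4.55 g/cm³

The CsCl-type structure contains Z = 1 formula unit per cell; M(CsI) = 132.9 + 126.9 = 259.8 g/mol.
a³ = (4.560 × 10^-8 cm)³ = 9.482 × 10^-23 cm³.
ρ = 1 × 259.8 / (6.022 × 10²³ × 9.482 × 10^-23) = 4.550 g/cm³.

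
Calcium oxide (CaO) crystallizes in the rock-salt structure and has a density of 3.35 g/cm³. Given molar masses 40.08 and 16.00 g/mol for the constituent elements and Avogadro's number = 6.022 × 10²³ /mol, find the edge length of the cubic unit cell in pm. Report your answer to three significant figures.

M(CaO) = 56.08 g/mol; Z = 4 formula units per cell.
a³ = Z·M/(N_A·ρ) = 4 × 56.08 / (6.022 × 10²³ × 3.35) = 1.112 × 10^-22 cm³, so a = 4.809 × 10^-8 cm = 481 pm.

481 pm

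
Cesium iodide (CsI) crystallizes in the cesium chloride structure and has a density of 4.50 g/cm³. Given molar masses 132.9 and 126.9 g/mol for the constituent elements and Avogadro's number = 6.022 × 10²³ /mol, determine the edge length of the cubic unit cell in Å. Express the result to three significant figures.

4.58 Å

M(CsI) = 259.8 g/mol; Z = 1 formula unit per cell.
a³ = Z·M/(N_A·ρ) = 1 × 259.8 / (6.022 × 10²³ × 4.50) = 9.587 × 10^-23 cm³, so a = 4.577 × 10^-8 cm = 4.58 Å.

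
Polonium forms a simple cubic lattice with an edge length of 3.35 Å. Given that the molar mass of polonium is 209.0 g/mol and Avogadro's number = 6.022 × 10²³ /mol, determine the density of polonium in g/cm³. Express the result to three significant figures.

A simple cubic unit cell contains Z = 1 atom.
Cell volume: a³ = (3.35 Å)³ = (3.350 × 10^-8 cm)³ = 3.760 × 10^-23 cm³.
ρ = Z·M/(N_A·a³) = 1 × 209.0 / (6.022 × 10²³ × 3.760 × 10^-23) = 9.231 g/cm³.

9.23 g/cm³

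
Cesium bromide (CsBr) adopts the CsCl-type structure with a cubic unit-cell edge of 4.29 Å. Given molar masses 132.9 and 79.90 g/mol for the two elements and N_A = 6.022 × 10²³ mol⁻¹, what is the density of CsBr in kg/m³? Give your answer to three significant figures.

The CsCl-type structure contains Z = 1 formula unit per cell; M(CsBr) = 132.9 + 79.90 = 212.8 g/mol.
a³ = (4.290 × 10^-8 cm)³ = 7.895 × 10^-23 cm³.
ρ = 1 × 212.8 / (6.022 × 10²³ × 7.895 × 10^-23) = 4.476 g/cm³ = 4480 kg/m³.

4480 kg/m³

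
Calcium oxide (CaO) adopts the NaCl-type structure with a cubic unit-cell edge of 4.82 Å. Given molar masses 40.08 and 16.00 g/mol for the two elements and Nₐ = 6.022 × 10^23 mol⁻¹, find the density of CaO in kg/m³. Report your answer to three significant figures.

3330 kg/m³

The NaCl-type structure contains Z = 4 formula units per cell; M(CaO) = 40.08 + 16.00 = 56.08 g/mol.
a³ = (4.820 × 10^-8 cm)³ = 1.120 × 10^-22 cm³.
ρ = 4 × 56.08 / (6.022 × 10²³ × 1.120 × 10^-22) = 3.326 g/cm³ = 3330 kg/m³.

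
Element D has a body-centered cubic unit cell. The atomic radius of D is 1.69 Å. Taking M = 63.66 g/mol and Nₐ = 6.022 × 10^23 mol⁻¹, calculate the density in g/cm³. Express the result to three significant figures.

3.56 g/cm³

In a BCC lattice, atoms touch along the body diagonal, so √3·a = 4r, giving a = 3.903 Å = 3.903 × 10^-8 cm.
With Z = 2, ρ = Z·M/(N_A·a³) = 2 × 63.66 / (6.022 × 10²³ × 5.945 × 10^-23) = 3.556 g/cm³.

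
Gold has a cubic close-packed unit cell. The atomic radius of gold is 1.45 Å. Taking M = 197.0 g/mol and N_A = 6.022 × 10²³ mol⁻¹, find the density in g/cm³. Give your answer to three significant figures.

In an FCC lattice, atoms touch along the face diagonal, so √2·a = 4r, giving a = 4.101 Å = 4.101 × 10^-8 cm.
With Z = 4, ρ = Z·M/(N_A·a³) = 4 × 197.0 / (6.022 × 10²³ × 6.898 × 10^-23) = 18.97 g/cm³.

19.0 g/cm³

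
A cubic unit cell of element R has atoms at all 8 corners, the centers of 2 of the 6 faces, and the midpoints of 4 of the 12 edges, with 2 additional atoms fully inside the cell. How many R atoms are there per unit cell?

5

Corner atoms are shared by 8 cells (1/8 each), face atoms by 2 (1/2 each), edge atoms by 4 (1/4 each), interior atoms are unshared.
Net atoms = 8 × 1/8 + 2 × 1/2 + 4 × 1/4 + 2 = 1 + 1 + 1 + 2 = 5.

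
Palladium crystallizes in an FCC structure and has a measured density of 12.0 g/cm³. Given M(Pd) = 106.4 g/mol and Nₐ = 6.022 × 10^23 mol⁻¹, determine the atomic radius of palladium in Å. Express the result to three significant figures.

For an FCC cell (Z = 4), a³ = Z·M/(N_A·ρ) = 4 × 106.4 / (6.022 × 10²³ × 12.00) = 5.890 × 10^-23 cm³, so a = 3.891 × 10^-8 cm = 3.891 Å.
Atoms touch along the face diagonal, so √2·a = 4r, so r = 0.3536 × a = 1.38 Å.

1.38 Å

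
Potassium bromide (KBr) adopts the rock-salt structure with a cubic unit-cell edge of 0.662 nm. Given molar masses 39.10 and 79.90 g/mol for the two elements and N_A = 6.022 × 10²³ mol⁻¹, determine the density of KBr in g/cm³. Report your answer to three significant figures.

The rock-salt structure contains Z = 4 formula units per cell; M(KBr) = 39.10 + 79.90 = 119.0 g/mol.
a³ = (6.620 × 10^-8 cm)³ = 2.901 × 10^-22 cm³.
ρ = 4 × 119.0 / (6.022 × 10²³ × 2.901 × 10^-22) = 2.725 g/cm³.

2.72 g/cm³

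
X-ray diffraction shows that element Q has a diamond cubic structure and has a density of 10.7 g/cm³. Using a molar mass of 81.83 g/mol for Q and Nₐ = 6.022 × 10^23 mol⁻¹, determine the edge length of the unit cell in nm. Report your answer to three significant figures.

0.467 nm

With Z = 8 atoms per diamond cubic cell, a³ = Z·M/(N_A·ρ) = 8 × 81.83 / (6.022 × 10²³ × 10.70 g/cm³) = 1.016 × 10^-22 cm³.
a = (1.016 × 10^-22)^(1/3) = 4.666 × 10^-8 cm = 0.467 nm.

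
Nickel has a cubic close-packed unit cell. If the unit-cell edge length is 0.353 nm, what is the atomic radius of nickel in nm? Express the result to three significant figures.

0.125 nm

In an FCC lattice, atoms touch along the face diagonal, so √2·a = 4r.
r = √2·a/4 = 1.4142 × 0.353 / 4 = 0.125 nm.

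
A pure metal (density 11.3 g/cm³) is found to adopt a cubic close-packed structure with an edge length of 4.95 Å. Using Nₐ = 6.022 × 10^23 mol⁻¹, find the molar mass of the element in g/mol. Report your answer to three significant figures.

An FCC cell has Z = 4 atoms; a = 4.950 × 10^-8 cm.
M = ρ·N_A·a³/Z = 11.3 × 6.022 × 10²³ × 1.213 × 10^-22 / 4 = 206 g/mol.

206 g/mol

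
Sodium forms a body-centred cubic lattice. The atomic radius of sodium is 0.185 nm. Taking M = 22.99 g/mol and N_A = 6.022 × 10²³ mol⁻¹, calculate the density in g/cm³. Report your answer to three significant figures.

0.979 g/cm³

In a BCC lattice, atoms touch along the body diagonal, so √3·a = 4r, giving a = 0.4272 nm = 4.272 × 10^-8 cm.
With Z = 2, ρ = Z·M/(N_A·a³) = 2 × 22.99 / (6.022 × 10²³ × 7.799 × 10^-23) = 0.9791 g/cm³.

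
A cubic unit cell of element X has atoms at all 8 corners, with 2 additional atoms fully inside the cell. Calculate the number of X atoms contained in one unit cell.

Corner atoms are shared by 8 cells (1/8 each), interior atoms are unshared.
Net atoms = 8 × 1/8 + 2 = 1 + 2 = 3.

3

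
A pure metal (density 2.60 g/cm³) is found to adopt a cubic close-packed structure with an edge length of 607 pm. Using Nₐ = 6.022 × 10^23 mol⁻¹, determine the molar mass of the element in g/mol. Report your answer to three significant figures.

An FCC cell has Z = 4 atoms; a = 6.070 × 10^-8 cm.
M = ρ·N_A·a³/Z = 2.60 × 6.022 × 10²³ × 2.236 × 10^-22 / 4 = 87.5 g/mol.

87.5 g/mol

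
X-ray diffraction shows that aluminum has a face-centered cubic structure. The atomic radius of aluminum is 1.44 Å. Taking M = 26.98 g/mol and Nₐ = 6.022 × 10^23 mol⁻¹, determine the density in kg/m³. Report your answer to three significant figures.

In an FCC lattice, atoms touch along the face diagonal, so √2·a = 4r, giving a = 4.073 Å = 4.073 × 10^-8 cm.
With Z = 4, ρ = Z·M/(N_A·a³) = 4 × 26.98 / (6.022 × 10²³ × 6.757 × 10^-23) = 2.652 g/cm³ = 2650 kg/m³.

2650 kg/m³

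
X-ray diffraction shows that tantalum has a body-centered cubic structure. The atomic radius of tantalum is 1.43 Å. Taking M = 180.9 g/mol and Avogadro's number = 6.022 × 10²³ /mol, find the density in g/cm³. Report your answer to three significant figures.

16.7 g/cm³

In a BCC lattice, atoms touch along the body diagonal, so √3·a = 4r, giving a = 3.302 Å = 3.302 × 10^-8 cm.
With Z = 2, ρ = Z·M/(N_A·a³) = 2 × 180.9 / (6.022 × 10²³ × 3.602 × 10^-23) = 16.68 g/cm³.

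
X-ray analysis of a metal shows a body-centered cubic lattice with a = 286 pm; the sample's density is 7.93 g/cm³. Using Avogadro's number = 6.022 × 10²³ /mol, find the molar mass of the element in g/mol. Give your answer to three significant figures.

55.9 g/mol

A BCC cell has Z = 2 atoms; a = 2.860 × 10^-8 cm.
M = ρ·N_A·a³/Z = 7.93 × 6.022 × 10²³ × 2.339 × 10^-23 / 2 = 55.9 g/mol.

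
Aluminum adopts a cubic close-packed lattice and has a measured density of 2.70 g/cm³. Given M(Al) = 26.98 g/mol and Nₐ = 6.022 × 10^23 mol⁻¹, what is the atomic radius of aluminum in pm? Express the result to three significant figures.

For an FCC cell (Z = 4), a³ = Z·M/(N_A·ρ) = 4 × 26.98 / (6.022 × 10²³ × 2.700) = 6.637 × 10^-23 cm³, so a = 4.049 × 10^-8 cm = 404.9 pm.
Atoms touch along the face diagonal, so √2·a = 4r, so r = 0.3536 × a = 143 pm.

143 pm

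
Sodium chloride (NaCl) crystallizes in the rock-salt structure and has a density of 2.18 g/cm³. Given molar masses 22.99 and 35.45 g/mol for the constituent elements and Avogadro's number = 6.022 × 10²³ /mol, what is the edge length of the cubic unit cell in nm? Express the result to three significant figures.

0.563 nm

M(NaCl) = 58.44 g/mol; Z = 4 formula units per cell.
a³ = Z·M/(N_A·ρ) = 4 × 58.44 / (6.022 × 10²³ × 2.18) = 1.781 × 10^-22 cm³, so a = 5.626 × 10^-8 cm = 0.563 nm.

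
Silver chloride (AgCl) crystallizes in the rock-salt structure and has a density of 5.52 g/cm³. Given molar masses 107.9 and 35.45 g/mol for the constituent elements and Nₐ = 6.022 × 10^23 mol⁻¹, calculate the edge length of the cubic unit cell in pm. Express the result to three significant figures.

M(AgCl) = 143.35 g/mol; Z = 4 formula units per cell.
a³ = Z·M/(N_A·ρ) = 4 × 143.35 / (6.022 × 10²³ × 5.52) = 1.725 × 10^-22 cm³, so a = 5.567 × 10^-8 cm = 557 pm.

557 pm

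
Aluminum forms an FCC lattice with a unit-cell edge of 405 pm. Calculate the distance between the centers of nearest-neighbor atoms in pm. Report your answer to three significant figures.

286 pm

In an FCC structure, atoms touch along the face diagonal, so √2·a = 4r; the nearest-neighbor distance equals 2r = 0.7071·a.
d = 0.7071 × 405 = 286 pm.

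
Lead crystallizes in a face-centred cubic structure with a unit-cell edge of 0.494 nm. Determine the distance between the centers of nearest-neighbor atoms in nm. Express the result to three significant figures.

In an FCC structure, atoms touch along the face diagonal, so √2·a = 4r; the nearest-neighbor distance equals 2r = 0.7071·a.
d = 0.7071 × 0.494 = 0.349 nm.

0.349 nm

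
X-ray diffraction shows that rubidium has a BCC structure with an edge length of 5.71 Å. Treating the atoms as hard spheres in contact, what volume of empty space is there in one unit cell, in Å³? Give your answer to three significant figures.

59.5 Å³

In a BCC lattice atoms touch along the body diagonal, so √3·a = 4r, so r = 0.4330a = 2.473 Å.
V_cell = a³ = 186.2 Å³; V_atoms = 2 × (4/3)πr³ = 126.6 Å³.
Empty space = 186.2 − 126.6 = 59.5 Å³.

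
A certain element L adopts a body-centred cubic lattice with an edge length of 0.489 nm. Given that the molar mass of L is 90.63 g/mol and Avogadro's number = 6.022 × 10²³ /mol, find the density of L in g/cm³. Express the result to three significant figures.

2.57 g/cm³

A BCC unit cell contains Z = 2 atoms.
Cell volume: a³ = (0.489 nm)³ = (4.890 × 10^-8 cm)³ = 1.169 × 10^-22 cm³.
ρ = Z·M/(N_A·a³) = 2 × 90.63 / (6.022 × 10²³ × 1.169 × 10^-22) = 2.574 g/cm³.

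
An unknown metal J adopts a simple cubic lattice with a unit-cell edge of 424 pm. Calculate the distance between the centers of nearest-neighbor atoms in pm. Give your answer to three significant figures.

In a simple cubic structure, atoms touch along the cell edge, so a = 2r; the nearest-neighbor distance equals 2r = 1.000·a.
d = 1.000 × 424 = 424 pm.

424 pm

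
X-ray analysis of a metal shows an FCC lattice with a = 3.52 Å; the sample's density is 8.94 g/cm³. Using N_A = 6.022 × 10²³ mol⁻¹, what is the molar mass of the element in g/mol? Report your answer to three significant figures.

An FCC cell has Z = 4 atoms; a = 3.520 × 10^-8 cm.
M = ρ·N_A·a³/Z = 8.94 × 6.022 × 10²³ × 4.361 × 10^-23 / 4 = 58.7 g/mol.

58.7 g/mol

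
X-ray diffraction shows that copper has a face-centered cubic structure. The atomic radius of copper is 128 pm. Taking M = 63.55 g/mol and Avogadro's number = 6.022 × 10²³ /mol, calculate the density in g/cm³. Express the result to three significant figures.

8.90 g/cm³

In an FCC lattice, atoms touch along the face diagonal, so √2·a = 4r, giving a = 362.0 pm = 3.620 × 10^-8 cm.
With Z = 4, ρ = Z·M/(N_A·a³) = 4 × 63.55 / (6.022 × 10²³ × 4.745 × 10^-23) = 8.895 g/cm³.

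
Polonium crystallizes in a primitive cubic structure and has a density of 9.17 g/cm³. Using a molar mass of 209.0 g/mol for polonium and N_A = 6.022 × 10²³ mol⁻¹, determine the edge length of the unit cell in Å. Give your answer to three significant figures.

With Z = 1 atom per simple cubic cell, a³ = Z·M/(N_A·ρ) = 1 × 209.0 / (6.022 × 10²³ × 9.170 g/cm³) = 3.785 × 10^-23 cm³.
a = (3.785 × 10^-23)^(1/3) = 3.357 × 10^-8 cm = 3.36 Å.

3.36 Å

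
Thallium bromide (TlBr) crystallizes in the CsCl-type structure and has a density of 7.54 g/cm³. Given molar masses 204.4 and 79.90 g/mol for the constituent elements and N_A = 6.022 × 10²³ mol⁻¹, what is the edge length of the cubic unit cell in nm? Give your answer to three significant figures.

M(TlBr) = 284.3 g/mol; Z = 1 formula unit per cell.
a³ = Z·M/(N_A·ρ) = 1 × 284.3 / (6.022 × 10²³ × 7.54) = 6.261 × 10^-23 cm³, so a = 3.971 × 10^-8 cm = 0.397 nm.

0.397 nm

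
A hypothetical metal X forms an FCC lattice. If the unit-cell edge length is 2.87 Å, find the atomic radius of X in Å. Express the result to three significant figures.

In an FCC lattice, atoms touch along the face diagonal, so √2·a = 4r.
r = √2·a/4 = 1.4142 × 2.87 / 4 = 1.01 Å.

1.01 Å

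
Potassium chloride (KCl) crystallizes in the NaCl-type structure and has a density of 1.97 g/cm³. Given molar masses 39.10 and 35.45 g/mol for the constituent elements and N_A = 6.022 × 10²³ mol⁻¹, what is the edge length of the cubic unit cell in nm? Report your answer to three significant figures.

M(KCl) = 74.55 g/mol; Z = 4 formula units per cell.
a³ = Z·M/(N_A·ρ) = 4 × 74.55 / (6.022 × 10²³ × 1.97) = 2.514 × 10^-22 cm³, so a = 6.311 × 10^-8 cm = 0.631 nm.

0.631 nm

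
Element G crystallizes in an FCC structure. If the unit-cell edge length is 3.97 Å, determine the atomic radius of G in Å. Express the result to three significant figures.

In an FCC lattice, atoms touch along the face diagonal, so √2·a = 4r.
r = √2·a/4 = 1.4142 × 3.97 / 4 = 1.40 Å.

1.40 Å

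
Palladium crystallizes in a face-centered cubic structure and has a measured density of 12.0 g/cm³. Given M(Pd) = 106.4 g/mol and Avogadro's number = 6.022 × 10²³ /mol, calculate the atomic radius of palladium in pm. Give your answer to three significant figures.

For an FCC cell (Z = 4), a³ = Z·M/(N_A·ρ) = 4 × 106.4 / (6.022 × 10²³ × 12.00) = 5.890 × 10^-23 cm³, so a = 3.891 × 10^-8 cm = 389.1 pm.
Atoms touch along the face diagonal, so √2·a = 4r, so r = 0.3536 × a = 138 pm.

138 pm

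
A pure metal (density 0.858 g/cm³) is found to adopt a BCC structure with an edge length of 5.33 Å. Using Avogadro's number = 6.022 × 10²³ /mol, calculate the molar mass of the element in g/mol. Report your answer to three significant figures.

39.1 g/mol

A BCC cell has Z = 2 atoms; a = 5.330 × 10^-8 cm.
M = ρ·N_A·a³/Z = 0.858 × 6.022 × 10²³ × 1.514 × 10^-22 / 2 = 39.1 g/mol.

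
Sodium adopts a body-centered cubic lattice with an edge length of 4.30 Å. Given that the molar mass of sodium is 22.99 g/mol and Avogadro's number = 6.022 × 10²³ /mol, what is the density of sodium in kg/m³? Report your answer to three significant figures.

A BCC unit cell contains Z = 2 atoms.
Cell volume: a³ = (4.30 Å)³ = (4.300 × 10^-8 cm)³ = 7.951 × 10^-23 cm³.
ρ = Z·M/(N_A·a³) = 2 × 22.99 / (6.022 × 10²³ × 7.951 × 10^-23) = 0.9603 g/cm³ = 960 kg/m³.

960 kg/m³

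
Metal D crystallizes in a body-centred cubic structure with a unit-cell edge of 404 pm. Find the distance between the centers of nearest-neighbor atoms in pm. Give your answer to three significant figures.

350 pm

In a BCC structure, atoms touch along the body diagonal, so √3·a = 4r; the nearest-neighbor distance equals 2r = 0.8660·a.
d = 0.8660 × 404 = 350 pm.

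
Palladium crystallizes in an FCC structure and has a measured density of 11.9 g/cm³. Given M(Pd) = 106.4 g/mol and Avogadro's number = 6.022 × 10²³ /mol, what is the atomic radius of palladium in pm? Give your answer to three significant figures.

138 pm

For an FCC cell (Z = 4), a³ = Z·M/(N_A·ρ) = 4 × 106.4 / (6.022 × 10²³ × 11.90) = 5.939 × 10^-23 cm³, so a = 3.902 × 10^-8 cm = 390.2 pm.
Atoms touch along the face diagonal, so √2·a = 4r, so r = 0.3536 × a = 138 pm.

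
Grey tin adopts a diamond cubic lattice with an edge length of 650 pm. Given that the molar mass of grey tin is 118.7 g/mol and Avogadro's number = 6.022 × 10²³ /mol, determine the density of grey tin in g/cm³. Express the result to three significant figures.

A diamond cubic unit cell contains Z = 8 atoms.
Cell volume: a³ = (650 pm)³ = (6.500 × 10^-8 cm)³ = 2.746 × 10^-22 cm³.
ρ = Z·M/(N_A·a³) = 8 × 118.7 / (6.022 × 10²³ × 2.746 × 10^-22) = 5.742 g/cm³.

5.74 g/cm³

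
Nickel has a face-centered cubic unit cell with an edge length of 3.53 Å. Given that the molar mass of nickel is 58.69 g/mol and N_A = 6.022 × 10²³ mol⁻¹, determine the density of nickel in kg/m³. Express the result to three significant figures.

8860 kg/m³

An FCC unit cell contains Z = 4 atoms.
Cell volume: a³ = (3.53 Å)³ = (3.530 × 10^-8 cm)³ = 4.399 × 10^-23 cm³.
ρ = Z·M/(N_A·a³) = 4 × 58.69 / (6.022 × 10²³ × 4.399 × 10^-23) = 8.863 g/cm³ = 8860 kg/m³.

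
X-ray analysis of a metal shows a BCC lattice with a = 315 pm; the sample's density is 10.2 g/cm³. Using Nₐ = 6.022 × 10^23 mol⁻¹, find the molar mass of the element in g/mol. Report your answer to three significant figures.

A BCC cell has Z = 2 atoms; a = 3.150 × 10^-8 cm.
M = ρ·N_A·a³/Z = 10.2 × 6.022 × 10²³ × 3.126 × 10^-23 / 2 = 96.0 g/mol.

96.0 g/mol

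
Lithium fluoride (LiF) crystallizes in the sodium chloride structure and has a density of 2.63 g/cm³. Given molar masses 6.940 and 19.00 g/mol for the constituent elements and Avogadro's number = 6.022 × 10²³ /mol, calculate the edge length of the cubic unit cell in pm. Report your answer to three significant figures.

M(LiF) = 25.94 g/mol; Z = 4 formula units per cell.
a³ = Z·M/(N_A·ρ) = 4 × 25.94 / (6.022 × 10²³ × 2.63) = 6.551 × 10^-23 cm³, so a = 4.031 × 10^-8 cm = 403 pm.

403 pm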